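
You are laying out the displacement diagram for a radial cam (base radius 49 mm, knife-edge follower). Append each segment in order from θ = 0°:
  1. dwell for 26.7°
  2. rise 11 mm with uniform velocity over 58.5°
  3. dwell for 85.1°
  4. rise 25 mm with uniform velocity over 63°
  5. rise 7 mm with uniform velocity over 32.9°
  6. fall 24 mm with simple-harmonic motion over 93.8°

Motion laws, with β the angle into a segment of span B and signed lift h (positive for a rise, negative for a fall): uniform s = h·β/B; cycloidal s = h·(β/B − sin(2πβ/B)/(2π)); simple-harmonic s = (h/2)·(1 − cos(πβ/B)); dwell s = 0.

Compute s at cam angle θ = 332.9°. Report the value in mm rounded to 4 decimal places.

seg 1 [0°–26.7°] dwell: s stays 0.0000
seg 2 [26.7°–85.2°] uniform, h=11: full span → s += 11 → s = 11.0000
seg 3 [85.2°–170.3°] dwell: s stays 11.0000
seg 4 [170.3°–233.3°] uniform, h=25: full span → s += 25 → s = 36.0000
seg 5 [233.3°–266.2°] uniform, h=7: full span → s += 7 → s = 43.0000
seg 6 [266.2°–360°] simple-harmonic, h=-24: θ=332.9° here. β=66.7, B=93.8. -24/2·(1 − cos(π·0.7111)) = -19.3872 → s = 23.6128

23.6128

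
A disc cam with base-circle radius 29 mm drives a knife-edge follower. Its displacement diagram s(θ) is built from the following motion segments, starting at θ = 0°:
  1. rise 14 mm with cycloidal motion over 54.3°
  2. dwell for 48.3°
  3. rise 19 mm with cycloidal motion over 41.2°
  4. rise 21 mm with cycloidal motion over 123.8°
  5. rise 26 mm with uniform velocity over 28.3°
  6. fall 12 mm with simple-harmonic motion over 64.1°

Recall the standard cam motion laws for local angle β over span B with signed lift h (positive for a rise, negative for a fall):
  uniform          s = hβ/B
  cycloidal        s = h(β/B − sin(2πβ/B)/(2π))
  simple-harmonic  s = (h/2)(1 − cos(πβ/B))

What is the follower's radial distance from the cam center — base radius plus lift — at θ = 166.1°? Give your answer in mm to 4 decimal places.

seg 1 [0°–54.3°] cycloidal, h=14: full span → s += 14 → s = 14.0000
seg 2 [54.3°–102.6°] dwell: s stays 14.0000
seg 3 [102.6°–143.8°] cycloidal, h=19: full span → s += 19 → s = 33.0000
seg 4 [143.8°–267.6°] cycloidal, h=21: θ=166.1° here. β=22.3, B=123.8. 21·(0.1801 − sin(2π·0.1801)/(2π)) = 0.7574 → s = 33.7574
radial distance = base radius + s = 29 + 33.7574 = 62.7574

62.7574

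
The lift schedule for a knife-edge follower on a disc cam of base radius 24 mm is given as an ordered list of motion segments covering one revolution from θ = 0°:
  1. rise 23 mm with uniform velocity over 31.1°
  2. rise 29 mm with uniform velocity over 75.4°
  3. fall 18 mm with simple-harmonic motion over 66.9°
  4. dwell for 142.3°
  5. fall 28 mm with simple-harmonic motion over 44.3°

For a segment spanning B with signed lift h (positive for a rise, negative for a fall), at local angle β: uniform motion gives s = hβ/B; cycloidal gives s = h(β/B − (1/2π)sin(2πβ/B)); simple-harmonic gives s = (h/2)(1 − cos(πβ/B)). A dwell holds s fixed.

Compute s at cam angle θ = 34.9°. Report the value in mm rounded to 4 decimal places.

seg 1 [0°–31.1°] uniform, h=23: full span → s += 23 → s = 23.0000
seg 2 [31.1°–106.5°] uniform, h=29: θ=34.9° here. β=3.8, B=75.4. 29·3.8/75.4 = 1.4615 → s = 24.4615

24.4615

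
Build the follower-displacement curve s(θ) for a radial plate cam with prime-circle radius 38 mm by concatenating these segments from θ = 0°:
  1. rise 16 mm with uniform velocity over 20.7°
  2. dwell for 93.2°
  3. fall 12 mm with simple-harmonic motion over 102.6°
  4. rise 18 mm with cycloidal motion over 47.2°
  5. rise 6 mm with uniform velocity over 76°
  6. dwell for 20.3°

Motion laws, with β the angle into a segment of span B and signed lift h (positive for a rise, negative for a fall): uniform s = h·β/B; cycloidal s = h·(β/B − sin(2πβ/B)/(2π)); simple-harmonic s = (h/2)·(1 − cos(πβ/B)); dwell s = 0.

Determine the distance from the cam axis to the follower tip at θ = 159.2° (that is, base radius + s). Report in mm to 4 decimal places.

seg 1 [0°–20.7°] uniform, h=16: full span → s += 16 → s = 16.0000
seg 2 [20.7°–113.9°] dwell: s stays 16.0000
seg 3 [113.9°–216.5°] simple-harmonic, h=-12: θ=159.2° here. β=45.3, B=102.6. -12/2·(1 − cos(π·0.4415)) = -4.9039 → s = 11.0961
radial distance = base radius + s = 38 + 11.0961 = 49.0961

49.0961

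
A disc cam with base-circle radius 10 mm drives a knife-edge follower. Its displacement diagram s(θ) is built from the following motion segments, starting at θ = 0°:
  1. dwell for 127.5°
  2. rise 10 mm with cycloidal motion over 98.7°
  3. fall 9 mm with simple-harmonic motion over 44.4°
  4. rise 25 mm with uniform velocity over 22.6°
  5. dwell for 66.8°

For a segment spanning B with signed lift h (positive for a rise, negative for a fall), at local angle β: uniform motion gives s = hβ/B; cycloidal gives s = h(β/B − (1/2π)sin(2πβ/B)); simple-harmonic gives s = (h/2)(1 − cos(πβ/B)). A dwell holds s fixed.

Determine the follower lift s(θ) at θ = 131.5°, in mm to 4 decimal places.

seg 1 [0°–127.5°] dwell: s stays 0.0000
seg 2 [127.5°–226.2°] cycloidal, h=10: θ=131.5° here. β=4, B=98.7. 10·(0.0405 − sin(2π·0.0405)/(2π)) = 0.0044 → s = 0.0044

0.0044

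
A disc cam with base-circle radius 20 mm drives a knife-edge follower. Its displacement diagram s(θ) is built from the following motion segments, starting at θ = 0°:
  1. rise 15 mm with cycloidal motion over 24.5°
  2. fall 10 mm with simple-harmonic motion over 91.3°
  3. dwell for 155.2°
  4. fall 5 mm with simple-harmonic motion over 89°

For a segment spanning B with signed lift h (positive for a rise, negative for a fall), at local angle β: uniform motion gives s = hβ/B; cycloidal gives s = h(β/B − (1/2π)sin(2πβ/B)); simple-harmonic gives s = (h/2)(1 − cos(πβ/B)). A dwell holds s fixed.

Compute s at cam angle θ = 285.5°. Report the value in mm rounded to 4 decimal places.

seg 1 [0°–24.5°] cycloidal, h=15: full span → s += 15 → s = 15.0000
seg 2 [24.5°–115.8°] simple-harmonic, h=-10: full span → s += -10 → s = 5.0000
seg 3 [115.8°–271°] dwell: s stays 5.0000
seg 4 [271°–360°] simple-harmonic, h=-5: θ=285.5° here. β=14.5, B=89. -5/2·(1 − cos(π·0.1629)) = -0.3204 → s = 4.6796

4.6796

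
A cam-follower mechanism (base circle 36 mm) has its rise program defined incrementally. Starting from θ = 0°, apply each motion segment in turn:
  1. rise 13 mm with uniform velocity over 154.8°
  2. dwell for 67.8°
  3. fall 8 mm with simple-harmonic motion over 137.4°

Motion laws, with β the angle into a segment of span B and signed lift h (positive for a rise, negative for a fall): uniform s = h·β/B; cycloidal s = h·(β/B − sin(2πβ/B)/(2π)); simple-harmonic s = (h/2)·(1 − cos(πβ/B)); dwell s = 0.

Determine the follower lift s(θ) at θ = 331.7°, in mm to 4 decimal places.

seg 1 [0°–154.8°] uniform, h=13: full span → s += 13 → s = 13.0000
seg 2 [154.8°–222.6°] dwell: s stays 13.0000
seg 3 [222.6°–360°] simple-harmonic, h=-8: θ=331.7° here. β=109.1, B=137.4. -8/2·(1 − cos(π·0.7940)) = -7.1914 → s = 5.8086

5.8086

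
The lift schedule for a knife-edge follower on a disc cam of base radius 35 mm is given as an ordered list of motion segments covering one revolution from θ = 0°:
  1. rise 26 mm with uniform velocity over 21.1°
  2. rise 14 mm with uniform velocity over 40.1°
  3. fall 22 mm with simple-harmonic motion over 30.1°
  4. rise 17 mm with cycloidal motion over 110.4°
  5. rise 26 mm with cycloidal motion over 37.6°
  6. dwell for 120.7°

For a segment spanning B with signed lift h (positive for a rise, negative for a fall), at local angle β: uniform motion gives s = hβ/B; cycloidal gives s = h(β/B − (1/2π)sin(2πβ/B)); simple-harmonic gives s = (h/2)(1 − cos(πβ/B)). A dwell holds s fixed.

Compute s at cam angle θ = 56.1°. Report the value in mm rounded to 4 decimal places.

seg 1 [0°–21.1°] uniform, h=26: full span → s += 26 → s = 26.0000
seg 2 [21.1°–61.2°] uniform, h=14: θ=56.1° here. β=35, B=40.1. 14·35/40.1 = 12.2195 → s = 38.2195

38.2195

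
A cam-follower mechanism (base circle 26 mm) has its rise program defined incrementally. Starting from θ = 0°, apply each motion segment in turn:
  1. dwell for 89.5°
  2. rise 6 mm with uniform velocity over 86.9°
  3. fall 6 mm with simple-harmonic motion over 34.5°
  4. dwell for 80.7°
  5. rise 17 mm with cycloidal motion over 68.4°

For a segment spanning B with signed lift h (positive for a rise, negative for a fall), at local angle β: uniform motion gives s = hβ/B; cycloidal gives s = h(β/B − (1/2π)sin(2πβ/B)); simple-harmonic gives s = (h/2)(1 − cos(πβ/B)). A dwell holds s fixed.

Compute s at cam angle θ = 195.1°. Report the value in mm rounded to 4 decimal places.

seg 1 [0°–89.5°] dwell: s stays 0.0000
seg 2 [89.5°–176.4°] uniform, h=6: full span → s += 6 → s = 6.0000
seg 3 [176.4°–210.9°] simple-harmonic, h=-6: θ=195.1° here. β=18.7, B=34.5. -6/2·(1 − cos(π·0.5420)) = -3.3950 → s = 2.6050

2.6050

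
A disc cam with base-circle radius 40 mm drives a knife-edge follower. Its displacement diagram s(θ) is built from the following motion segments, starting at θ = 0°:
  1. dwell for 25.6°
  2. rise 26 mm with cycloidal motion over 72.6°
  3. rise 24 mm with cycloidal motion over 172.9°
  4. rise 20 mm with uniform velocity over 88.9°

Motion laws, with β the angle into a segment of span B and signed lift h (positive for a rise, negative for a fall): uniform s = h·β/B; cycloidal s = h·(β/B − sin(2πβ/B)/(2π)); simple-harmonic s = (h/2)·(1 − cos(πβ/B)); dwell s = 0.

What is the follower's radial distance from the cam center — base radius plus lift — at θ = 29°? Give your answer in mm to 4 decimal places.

seg 1 [0°–25.6°] dwell: s stays 0.0000
seg 2 [25.6°–98.2°] cycloidal, h=26: θ=29° here. β=3.4, B=72.6. 26·(0.0468 − sin(2π·0.0468)/(2π)) = 0.0175 → s = 0.0175
radial distance = base radius + s = 40 + 0.0175 = 40.0175

40.0175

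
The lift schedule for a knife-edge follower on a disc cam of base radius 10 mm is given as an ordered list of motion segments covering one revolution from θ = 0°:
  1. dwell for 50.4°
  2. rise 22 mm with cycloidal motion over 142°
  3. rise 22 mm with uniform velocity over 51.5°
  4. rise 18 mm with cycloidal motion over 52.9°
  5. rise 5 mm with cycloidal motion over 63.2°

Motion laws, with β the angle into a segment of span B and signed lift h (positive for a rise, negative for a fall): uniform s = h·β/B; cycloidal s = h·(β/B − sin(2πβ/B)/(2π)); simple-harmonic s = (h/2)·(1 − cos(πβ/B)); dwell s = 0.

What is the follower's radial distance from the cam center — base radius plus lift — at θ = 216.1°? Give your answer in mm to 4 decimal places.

seg 1 [0°–50.4°] dwell: s stays 0.0000
seg 2 [50.4°–192.4°] cycloidal, h=22: full span → s += 22 → s = 22.0000
seg 3 [192.4°–243.9°] uniform, h=22: θ=216.1° here. β=23.7, B=51.5. 22·23.7/51.5 = 10.1243 → s = 32.1243
radial distance = base radius + s = 10 + 32.1243 = 42.1243

42.1243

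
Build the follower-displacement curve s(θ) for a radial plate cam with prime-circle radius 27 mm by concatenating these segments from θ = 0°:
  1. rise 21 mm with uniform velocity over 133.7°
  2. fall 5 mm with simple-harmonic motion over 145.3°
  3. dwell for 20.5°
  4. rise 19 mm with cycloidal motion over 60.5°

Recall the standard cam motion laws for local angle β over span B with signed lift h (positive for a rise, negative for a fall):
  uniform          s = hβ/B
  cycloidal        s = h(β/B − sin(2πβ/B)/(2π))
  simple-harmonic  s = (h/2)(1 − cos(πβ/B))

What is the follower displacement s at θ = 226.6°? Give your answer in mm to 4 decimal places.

seg 1 [0°–133.7°] uniform, h=21: full span → s += 21 → s = 21.0000
seg 2 [133.7°–279°] simple-harmonic, h=-5: θ=226.6° here. β=92.9, B=145.3. -5/2·(1 − cos(π·0.6394)) = -3.5599 → s = 17.4401

17.4401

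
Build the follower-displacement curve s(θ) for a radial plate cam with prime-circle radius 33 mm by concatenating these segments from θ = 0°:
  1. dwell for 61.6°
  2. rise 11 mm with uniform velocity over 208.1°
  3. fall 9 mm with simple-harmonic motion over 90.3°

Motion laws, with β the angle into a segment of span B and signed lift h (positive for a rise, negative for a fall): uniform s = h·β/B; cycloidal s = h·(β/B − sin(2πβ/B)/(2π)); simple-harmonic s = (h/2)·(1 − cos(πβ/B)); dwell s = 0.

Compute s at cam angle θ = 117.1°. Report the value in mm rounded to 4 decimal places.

seg 1 [0°–61.6°] dwell: s stays 0.0000
seg 2 [61.6°–269.7°] uniform, h=11: θ=117.1° here. β=55.5, B=208.1. 11·55.5/208.1 = 2.9337 → s = 2.9337

2.9337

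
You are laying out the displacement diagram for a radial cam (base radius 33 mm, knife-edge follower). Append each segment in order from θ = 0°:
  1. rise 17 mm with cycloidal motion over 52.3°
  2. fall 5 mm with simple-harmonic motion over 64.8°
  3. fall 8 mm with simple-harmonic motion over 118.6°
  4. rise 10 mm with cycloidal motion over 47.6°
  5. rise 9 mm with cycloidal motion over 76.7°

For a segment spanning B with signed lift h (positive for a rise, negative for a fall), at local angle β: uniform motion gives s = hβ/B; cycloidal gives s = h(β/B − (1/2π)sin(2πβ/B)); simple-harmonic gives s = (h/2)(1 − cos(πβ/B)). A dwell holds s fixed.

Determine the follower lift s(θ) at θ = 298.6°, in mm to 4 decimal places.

seg 1 [0°–52.3°] cycloidal, h=17: full span → s += 17 → s = 17.0000
seg 2 [52.3°–117.1°] simple-harmonic, h=-5: full span → s += -5 → s = 12.0000
seg 3 [117.1°–235.7°] simple-harmonic, h=-8: full span → s += -8 → s = 4.0000
seg 4 [235.7°–283.3°] cycloidal, h=10: full span → s += 10 → s = 14.0000
seg 5 [283.3°–360°] cycloidal, h=9: θ=298.6° here. β=15.3, B=76.7. 9·(0.1995 − sin(2π·0.1995)/(2π)) = 0.4345 → s = 14.4345

14.4345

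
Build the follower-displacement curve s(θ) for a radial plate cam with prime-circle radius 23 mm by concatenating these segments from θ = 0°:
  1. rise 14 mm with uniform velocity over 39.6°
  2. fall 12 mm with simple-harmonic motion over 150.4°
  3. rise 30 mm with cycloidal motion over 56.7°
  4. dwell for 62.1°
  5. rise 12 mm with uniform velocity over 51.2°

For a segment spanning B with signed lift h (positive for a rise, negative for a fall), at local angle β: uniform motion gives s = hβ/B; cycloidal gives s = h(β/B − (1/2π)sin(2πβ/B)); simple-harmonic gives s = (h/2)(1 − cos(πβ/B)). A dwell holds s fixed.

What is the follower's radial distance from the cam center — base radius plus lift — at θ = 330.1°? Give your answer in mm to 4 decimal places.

seg 1 [0°–39.6°] uniform, h=14: full span → s += 14 → s = 14.0000
seg 2 [39.6°–190°] simple-harmonic, h=-12: full span → s += -12 → s = 2.0000
seg 3 [190°–246.7°] cycloidal, h=30: full span → s += 30 → s = 32.0000
seg 4 [246.7°–308.8°] dwell: s stays 32.0000
seg 5 [308.8°–360°] uniform, h=12: θ=330.1° here. β=21.3, B=51.2. 12·21.3/51.2 = 4.9922 → s = 36.9922
radial distance = base radius + s = 23 + 36.9922 = 59.9922

59.9922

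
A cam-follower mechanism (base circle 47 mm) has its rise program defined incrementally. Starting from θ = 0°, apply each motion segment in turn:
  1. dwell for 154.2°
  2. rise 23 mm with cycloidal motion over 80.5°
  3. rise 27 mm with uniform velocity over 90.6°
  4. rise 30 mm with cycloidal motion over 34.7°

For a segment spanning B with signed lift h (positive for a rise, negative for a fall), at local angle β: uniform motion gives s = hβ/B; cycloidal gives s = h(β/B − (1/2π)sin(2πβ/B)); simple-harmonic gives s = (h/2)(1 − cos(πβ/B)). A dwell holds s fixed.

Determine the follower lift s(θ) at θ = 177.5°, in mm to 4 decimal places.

seg 1 [0°–154.2°] dwell: s stays 0.0000
seg 2 [154.2°–234.7°] cycloidal, h=23: θ=177.5° here. β=23.3, B=80.5. 23·(0.2894 − sin(2π·0.2894)/(2π)) = 3.1084 → s = 3.1084

3.1084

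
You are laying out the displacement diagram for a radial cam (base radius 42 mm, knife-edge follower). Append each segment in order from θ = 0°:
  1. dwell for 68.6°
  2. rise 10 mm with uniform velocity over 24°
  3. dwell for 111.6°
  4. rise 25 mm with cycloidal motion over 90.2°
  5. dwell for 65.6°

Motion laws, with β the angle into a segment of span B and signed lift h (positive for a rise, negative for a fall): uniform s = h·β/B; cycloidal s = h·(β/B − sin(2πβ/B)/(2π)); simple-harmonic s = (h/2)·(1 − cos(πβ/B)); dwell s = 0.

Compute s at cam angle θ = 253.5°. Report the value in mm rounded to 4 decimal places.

seg 1 [0°–68.6°] dwell: s stays 0.0000
seg 2 [68.6°–92.6°] uniform, h=10: full span → s += 10 → s = 10.0000
seg 3 [92.6°–204.2°] dwell: s stays 10.0000
seg 4 [204.2°–294.4°] cycloidal, h=25: θ=253.5° here. β=49.3, B=90.2. 25·(0.5466 − sin(2π·0.5466)/(2π)) = 14.8116 → s = 24.8116

24.8116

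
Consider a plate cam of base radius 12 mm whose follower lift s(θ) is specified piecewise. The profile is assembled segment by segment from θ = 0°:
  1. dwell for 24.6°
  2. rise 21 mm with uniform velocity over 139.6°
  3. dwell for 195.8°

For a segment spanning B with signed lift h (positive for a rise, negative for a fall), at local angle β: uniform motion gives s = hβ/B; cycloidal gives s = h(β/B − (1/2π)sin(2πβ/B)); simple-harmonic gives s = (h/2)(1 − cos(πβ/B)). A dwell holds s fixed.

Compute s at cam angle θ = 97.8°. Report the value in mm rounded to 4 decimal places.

seg 1 [0°–24.6°] dwell: s stays 0.0000
seg 2 [24.6°–164.2°] uniform, h=21: θ=97.8° here. β=73.2, B=139.6. 21·73.2/139.6 = 11.0115 → s = 11.0115

11.0115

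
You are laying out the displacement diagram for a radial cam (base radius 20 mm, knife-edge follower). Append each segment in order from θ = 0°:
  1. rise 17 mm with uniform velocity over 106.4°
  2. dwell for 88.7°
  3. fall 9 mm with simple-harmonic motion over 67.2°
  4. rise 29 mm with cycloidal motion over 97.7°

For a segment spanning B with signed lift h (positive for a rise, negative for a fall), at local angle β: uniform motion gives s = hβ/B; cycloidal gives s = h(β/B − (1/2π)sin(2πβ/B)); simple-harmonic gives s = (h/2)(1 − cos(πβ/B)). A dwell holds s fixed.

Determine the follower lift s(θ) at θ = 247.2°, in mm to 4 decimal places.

seg 1 [0°–106.4°] uniform, h=17: full span → s += 17 → s = 17.0000
seg 2 [106.4°–195.1°] dwell: s stays 17.0000
seg 3 [195.1°–262.3°] simple-harmonic, h=-9: θ=247.2° here. β=52.1, B=67.2. -9/2·(1 − cos(π·0.7753)) = -7.9246 → s = 9.0754

9.0754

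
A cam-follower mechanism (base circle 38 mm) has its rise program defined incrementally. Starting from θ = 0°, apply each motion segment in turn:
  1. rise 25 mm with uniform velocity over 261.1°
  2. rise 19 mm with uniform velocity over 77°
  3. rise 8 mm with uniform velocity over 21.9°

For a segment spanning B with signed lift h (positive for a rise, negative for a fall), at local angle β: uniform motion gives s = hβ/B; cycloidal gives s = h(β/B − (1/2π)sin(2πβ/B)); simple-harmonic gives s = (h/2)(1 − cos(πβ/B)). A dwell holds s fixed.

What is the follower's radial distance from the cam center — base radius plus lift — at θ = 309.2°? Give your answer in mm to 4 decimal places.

seg 1 [0°–261.1°] uniform, h=25: full span → s += 25 → s = 25.0000
seg 2 [261.1°–338.1°] uniform, h=19: θ=309.2° here. β=48.1, B=77. 19·48.1/77 = 11.8688 → s = 36.8688
radial distance = base radius + s = 38 + 36.8688 = 74.8688

74.8688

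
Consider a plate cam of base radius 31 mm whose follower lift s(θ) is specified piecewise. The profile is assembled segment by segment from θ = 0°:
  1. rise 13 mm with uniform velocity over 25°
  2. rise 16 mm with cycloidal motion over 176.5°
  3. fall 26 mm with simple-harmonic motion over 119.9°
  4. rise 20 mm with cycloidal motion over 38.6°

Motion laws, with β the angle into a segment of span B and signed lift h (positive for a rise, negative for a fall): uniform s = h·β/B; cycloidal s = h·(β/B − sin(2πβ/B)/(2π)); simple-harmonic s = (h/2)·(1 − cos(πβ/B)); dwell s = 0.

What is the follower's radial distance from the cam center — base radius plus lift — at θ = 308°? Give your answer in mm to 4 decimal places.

seg 1 [0°–25°] uniform, h=13: full span → s += 13 → s = 13.0000
seg 2 [25°–201.5°] cycloidal, h=16: full span → s += 16 → s = 29.0000
seg 3 [201.5°–321.4°] simple-harmonic, h=-26: θ=308° here. β=106.5, B=119.9. -26/2·(1 − cos(π·0.8882)) = -25.2069 → s = 3.7931
radial distance = base radius + s = 31 + 3.7931 = 34.7931

34.7931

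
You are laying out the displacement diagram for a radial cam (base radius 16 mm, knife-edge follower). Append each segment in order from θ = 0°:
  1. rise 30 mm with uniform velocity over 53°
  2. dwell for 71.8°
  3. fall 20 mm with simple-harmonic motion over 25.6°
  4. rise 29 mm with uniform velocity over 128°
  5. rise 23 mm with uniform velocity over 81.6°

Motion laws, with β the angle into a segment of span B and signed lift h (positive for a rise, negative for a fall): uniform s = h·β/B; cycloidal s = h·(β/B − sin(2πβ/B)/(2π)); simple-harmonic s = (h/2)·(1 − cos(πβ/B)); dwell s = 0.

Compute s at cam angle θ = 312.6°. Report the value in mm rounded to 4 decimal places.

seg 1 [0°–53°] uniform, h=30: full span → s += 30 → s = 30.0000
seg 2 [53°–124.8°] dwell: s stays 30.0000
seg 3 [124.8°–150.4°] simple-harmonic, h=-20: full span → s += -20 → s = 10.0000
seg 4 [150.4°–278.4°] uniform, h=29: full span → s += 29 → s = 39.0000
seg 5 [278.4°–360°] uniform, h=23: θ=312.6° here. β=34.2, B=81.6. 23·34.2/81.6 = 9.6397 → s = 48.6397

48.6397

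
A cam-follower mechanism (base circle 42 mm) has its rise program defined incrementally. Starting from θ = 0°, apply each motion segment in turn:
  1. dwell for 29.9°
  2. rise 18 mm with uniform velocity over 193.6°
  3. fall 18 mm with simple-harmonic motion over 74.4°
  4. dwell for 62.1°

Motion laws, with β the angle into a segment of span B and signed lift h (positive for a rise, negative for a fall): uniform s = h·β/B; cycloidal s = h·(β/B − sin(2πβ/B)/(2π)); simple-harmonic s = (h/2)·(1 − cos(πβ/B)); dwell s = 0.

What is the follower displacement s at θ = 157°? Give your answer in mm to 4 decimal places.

seg 1 [0°–29.9°] dwell: s stays 0.0000
seg 2 [29.9°–223.5°] uniform, h=18: θ=157° here. β=127.1, B=193.6. 18·127.1/193.6 = 11.8171 → s = 11.8171

11.8171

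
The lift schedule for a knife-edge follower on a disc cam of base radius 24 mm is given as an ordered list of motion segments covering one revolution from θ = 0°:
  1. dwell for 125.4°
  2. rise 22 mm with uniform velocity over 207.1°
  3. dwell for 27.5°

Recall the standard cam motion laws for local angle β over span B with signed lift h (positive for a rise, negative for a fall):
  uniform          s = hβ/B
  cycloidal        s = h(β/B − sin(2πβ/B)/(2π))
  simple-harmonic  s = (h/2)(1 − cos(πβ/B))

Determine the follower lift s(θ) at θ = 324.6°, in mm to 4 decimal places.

seg 1 [0°–125.4°] dwell: s stays 0.0000
seg 2 [125.4°–332.5°] uniform, h=22: θ=324.6° here. β=199.2, B=207.1. 22·199.2/207.1 = 21.1608 → s = 21.1608

21.1608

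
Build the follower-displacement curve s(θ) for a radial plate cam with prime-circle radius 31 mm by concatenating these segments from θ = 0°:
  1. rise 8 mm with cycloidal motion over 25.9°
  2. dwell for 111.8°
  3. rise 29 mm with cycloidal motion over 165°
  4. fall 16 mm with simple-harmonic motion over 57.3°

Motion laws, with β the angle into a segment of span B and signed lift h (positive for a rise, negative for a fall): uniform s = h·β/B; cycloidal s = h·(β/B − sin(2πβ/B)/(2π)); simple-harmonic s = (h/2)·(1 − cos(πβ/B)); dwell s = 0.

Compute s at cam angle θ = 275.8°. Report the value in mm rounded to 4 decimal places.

seg 1 [0°–25.9°] cycloidal, h=8: full span → s += 8 → s = 8.0000
seg 2 [25.9°–137.7°] dwell: s stays 8.0000
seg 3 [137.7°–302.7°] cycloidal, h=29: θ=275.8° here. β=138.1, B=165. 29·(0.8370 − sin(2π·0.8370)/(2π)) = 28.2155 → s = 36.2155

36.2155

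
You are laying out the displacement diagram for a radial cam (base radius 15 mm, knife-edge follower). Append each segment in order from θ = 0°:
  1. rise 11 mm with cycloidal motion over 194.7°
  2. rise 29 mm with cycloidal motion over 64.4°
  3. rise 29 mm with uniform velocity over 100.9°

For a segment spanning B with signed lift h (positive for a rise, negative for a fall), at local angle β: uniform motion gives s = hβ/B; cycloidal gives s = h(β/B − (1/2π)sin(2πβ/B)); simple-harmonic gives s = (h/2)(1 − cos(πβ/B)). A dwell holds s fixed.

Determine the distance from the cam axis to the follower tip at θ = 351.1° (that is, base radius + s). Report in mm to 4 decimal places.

seg 1 [0°–194.7°] cycloidal, h=11: full span → s += 11 → s = 11.0000
seg 2 [194.7°–259.1°] cycloidal, h=29: full span → s += 29 → s = 40.0000
seg 3 [259.1°–360°] uniform, h=29: θ=351.1° here. β=92, B=100.9. 29·92/100.9 = 26.4420 → s = 66.4420
radial distance = base radius + s = 15 + 66.4420 = 81.4420

81.4420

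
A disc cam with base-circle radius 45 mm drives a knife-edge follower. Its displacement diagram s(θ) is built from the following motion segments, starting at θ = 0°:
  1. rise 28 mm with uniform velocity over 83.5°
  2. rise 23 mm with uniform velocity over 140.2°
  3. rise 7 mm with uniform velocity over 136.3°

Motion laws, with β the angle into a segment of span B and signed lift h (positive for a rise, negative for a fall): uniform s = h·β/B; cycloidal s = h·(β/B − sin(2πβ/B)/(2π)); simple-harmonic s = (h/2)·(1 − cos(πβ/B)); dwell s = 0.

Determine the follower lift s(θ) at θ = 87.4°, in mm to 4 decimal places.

seg 1 [0°–83.5°] uniform, h=28: full span → s += 28 → s = 28.0000
seg 2 [83.5°–223.7°] uniform, h=23: θ=87.4° here. β=3.9, B=140.2. 23·3.9/140.2 = 0.6398 → s = 28.6398

28.6398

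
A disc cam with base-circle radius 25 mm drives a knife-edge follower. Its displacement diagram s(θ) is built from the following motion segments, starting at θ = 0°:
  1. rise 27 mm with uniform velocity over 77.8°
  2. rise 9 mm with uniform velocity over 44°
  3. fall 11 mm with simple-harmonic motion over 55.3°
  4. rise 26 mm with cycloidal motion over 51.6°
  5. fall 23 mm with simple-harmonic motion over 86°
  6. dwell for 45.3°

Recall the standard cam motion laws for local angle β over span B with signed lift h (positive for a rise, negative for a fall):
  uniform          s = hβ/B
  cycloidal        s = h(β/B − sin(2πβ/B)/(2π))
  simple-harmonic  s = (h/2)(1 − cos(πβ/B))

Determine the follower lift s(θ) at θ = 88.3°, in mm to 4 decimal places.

seg 1 [0°–77.8°] uniform, h=27: full span → s += 27 → s = 27.0000
seg 2 [77.8°–121.8°] uniform, h=9: θ=88.3° here. β=10.5, B=44. 9·10.5/44 = 2.1477 → s = 29.1477

29.1477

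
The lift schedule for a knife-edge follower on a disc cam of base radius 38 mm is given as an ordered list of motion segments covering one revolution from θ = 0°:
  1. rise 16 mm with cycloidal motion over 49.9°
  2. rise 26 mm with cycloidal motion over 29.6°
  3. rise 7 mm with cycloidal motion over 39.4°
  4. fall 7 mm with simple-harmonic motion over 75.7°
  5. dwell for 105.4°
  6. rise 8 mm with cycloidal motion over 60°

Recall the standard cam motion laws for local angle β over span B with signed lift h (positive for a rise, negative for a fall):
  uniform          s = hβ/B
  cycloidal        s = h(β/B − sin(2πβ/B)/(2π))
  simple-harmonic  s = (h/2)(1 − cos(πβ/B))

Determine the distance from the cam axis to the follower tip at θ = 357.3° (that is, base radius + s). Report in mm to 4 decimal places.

seg 1 [0°–49.9°] cycloidal, h=16: full span → s += 16 → s = 16.0000
seg 2 [49.9°–79.5°] cycloidal, h=26: full span → s += 26 → s = 42.0000
seg 3 [79.5°–118.9°] cycloidal, h=7: full span → s += 7 → s = 49.0000
seg 4 [118.9°–194.6°] simple-harmonic, h=-7: full span → s += -7 → s = 42.0000
seg 5 [194.6°–300°] dwell: s stays 42.0000
seg 6 [300°–360°] cycloidal, h=8: θ=357.3° here. β=57.3, B=60. 8·(0.9550 − sin(2π·0.9550)/(2π)) = 7.9952 → s = 49.9952
radial distance = base radius + s = 38 + 49.9952 = 87.9952

87.9952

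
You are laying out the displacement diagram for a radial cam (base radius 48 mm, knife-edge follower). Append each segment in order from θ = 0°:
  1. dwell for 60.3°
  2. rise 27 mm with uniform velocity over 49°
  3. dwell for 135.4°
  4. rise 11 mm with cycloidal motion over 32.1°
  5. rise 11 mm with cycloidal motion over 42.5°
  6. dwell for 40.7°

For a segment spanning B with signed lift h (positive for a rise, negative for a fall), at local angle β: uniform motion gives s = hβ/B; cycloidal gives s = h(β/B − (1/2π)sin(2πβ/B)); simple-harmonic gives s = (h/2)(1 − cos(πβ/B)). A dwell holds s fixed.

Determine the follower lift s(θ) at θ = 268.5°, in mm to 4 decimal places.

seg 1 [0°–60.3°] dwell: s stays 0.0000
seg 2 [60.3°–109.3°] uniform, h=27: full span → s += 27 → s = 27.0000
seg 3 [109.3°–244.7°] dwell: s stays 27.0000
seg 4 [244.7°–276.8°] cycloidal, h=11: θ=268.5° here. β=23.8, B=32.1. 11·(0.7414 − sin(2π·0.7414)/(2π)) = 9.9039 → s = 36.9039

36.9039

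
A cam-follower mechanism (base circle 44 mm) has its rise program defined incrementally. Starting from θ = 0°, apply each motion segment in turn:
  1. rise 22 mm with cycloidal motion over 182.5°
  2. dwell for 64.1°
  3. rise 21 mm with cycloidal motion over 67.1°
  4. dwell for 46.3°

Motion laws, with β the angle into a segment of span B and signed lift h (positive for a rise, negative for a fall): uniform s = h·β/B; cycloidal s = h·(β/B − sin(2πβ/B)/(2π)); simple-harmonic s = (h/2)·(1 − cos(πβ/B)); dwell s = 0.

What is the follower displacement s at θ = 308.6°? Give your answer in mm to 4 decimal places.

seg 1 [0°–182.5°] cycloidal, h=22: full span → s += 22 → s = 22.0000
seg 2 [182.5°–246.6°] dwell: s stays 22.0000
seg 3 [246.6°–313.7°] cycloidal, h=21: θ=308.6° here. β=62, B=67.1. 21·(0.9240 − sin(2π·0.9240)/(2π)) = 20.9400 → s = 42.9400

42.9400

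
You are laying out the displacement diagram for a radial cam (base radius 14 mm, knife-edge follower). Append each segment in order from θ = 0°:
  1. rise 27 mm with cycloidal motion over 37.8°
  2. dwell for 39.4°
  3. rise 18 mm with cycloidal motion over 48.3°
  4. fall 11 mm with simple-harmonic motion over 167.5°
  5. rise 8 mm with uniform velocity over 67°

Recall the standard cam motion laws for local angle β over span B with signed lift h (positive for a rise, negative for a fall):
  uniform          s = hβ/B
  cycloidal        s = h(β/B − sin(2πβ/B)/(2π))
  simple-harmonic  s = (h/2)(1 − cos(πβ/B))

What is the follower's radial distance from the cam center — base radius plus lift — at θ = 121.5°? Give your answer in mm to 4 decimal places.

seg 1 [0°–37.8°] cycloidal, h=27: full span → s += 27 → s = 27.0000
seg 2 [37.8°–77.2°] dwell: s stays 27.0000
seg 3 [77.2°–125.5°] cycloidal, h=18: θ=121.5° here. β=44.3, B=48.3. 18·(0.9172 − sin(2π·0.9172)/(2π)) = 17.9336 → s = 44.9336
radial distance = base radius + s = 14 + 44.9336 = 58.9336

58.9336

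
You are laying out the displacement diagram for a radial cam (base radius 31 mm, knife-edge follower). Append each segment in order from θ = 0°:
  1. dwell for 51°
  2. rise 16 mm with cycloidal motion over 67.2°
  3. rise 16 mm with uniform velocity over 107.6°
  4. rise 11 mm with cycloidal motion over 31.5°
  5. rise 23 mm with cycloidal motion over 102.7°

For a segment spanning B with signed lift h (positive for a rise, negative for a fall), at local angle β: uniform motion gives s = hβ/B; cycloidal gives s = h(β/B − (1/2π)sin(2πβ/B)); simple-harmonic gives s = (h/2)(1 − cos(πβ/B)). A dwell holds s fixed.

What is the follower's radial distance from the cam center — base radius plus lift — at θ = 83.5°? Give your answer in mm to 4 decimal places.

seg 1 [0°–51°] dwell: s stays 0.0000
seg 2 [51°–118.2°] cycloidal, h=16: θ=83.5° here. β=32.5, B=67.2. 16·(0.4836 − sin(2π·0.4836)/(2π)) = 7.4767 → s = 7.4767
radial distance = base radius + s = 31 + 7.4767 = 38.4767

38.4767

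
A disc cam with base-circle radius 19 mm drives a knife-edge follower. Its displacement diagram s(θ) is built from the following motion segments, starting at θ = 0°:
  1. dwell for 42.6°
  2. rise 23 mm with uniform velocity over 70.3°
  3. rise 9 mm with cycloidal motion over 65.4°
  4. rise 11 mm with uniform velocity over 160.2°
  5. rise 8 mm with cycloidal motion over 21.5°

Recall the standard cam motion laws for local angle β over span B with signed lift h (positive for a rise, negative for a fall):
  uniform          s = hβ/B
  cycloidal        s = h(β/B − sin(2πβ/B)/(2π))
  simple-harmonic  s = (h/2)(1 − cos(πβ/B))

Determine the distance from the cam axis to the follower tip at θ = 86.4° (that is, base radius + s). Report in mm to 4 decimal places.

seg 1 [0°–42.6°] dwell: s stays 0.0000
seg 2 [42.6°–112.9°] uniform, h=23: θ=86.4° here. β=43.8, B=70.3. 23·43.8/70.3 = 14.3300 → s = 14.3300
radial distance = base radius + s = 19 + 14.3300 = 33.3300

33.3300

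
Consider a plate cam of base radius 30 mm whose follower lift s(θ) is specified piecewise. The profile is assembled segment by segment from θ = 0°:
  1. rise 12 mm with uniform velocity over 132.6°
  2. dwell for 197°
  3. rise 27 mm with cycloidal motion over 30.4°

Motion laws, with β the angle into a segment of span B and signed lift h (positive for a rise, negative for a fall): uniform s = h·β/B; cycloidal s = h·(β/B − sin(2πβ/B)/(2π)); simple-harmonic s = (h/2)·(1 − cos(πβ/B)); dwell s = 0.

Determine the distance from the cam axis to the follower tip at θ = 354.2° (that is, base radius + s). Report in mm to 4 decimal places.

seg 1 [0°–132.6°] uniform, h=12: full span → s += 12 → s = 12.0000
seg 2 [132.6°–329.6°] dwell: s stays 12.0000
seg 3 [329.6°–360°] cycloidal, h=27: θ=354.2° here. β=24.6, B=30.4. 27·(0.8092 − sin(2π·0.8092)/(2π)) = 25.8519 → s = 37.8519
radial distance = base radius + s = 30 + 37.8519 = 67.8519

67.8519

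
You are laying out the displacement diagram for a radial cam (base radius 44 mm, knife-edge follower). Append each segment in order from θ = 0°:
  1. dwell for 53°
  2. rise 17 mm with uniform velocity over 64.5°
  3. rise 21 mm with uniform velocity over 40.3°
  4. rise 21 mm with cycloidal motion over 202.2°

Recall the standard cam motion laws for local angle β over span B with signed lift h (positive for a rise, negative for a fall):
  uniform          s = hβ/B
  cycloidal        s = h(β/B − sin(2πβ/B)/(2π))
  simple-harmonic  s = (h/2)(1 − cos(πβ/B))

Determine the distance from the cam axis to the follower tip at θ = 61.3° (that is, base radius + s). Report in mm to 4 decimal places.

seg 1 [0°–53°] dwell: s stays 0.0000
seg 2 [53°–117.5°] uniform, h=17: θ=61.3° here. β=8.3, B=64.5. 17·8.3/64.5 = 2.1876 → s = 2.1876
radial distance = base radius + s = 44 + 2.1876 = 46.1876

46.1876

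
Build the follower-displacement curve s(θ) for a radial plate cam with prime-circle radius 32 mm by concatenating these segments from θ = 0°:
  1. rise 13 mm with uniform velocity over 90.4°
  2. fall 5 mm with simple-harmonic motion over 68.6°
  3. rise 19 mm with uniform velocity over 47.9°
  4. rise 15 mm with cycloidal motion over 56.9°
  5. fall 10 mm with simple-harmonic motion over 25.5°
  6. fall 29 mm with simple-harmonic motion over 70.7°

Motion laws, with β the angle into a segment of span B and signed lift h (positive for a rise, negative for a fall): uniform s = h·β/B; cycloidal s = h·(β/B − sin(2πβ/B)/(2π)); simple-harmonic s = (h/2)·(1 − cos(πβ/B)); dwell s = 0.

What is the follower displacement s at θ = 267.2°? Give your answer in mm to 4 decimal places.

seg 1 [0°–90.4°] uniform, h=13: full span → s += 13 → s = 13.0000
seg 2 [90.4°–159°] simple-harmonic, h=-5: full span → s += -5 → s = 8.0000
seg 3 [159°–206.9°] uniform, h=19: full span → s += 19 → s = 27.0000
seg 4 [206.9°–263.8°] cycloidal, h=15: full span → s += 15 → s = 42.0000
seg 5 [263.8°–289.3°] simple-harmonic, h=-10: θ=267.2° here. β=3.4, B=25.5. -10/2·(1 − cos(π·0.1333)) = -0.4323 → s = 41.5677

41.5677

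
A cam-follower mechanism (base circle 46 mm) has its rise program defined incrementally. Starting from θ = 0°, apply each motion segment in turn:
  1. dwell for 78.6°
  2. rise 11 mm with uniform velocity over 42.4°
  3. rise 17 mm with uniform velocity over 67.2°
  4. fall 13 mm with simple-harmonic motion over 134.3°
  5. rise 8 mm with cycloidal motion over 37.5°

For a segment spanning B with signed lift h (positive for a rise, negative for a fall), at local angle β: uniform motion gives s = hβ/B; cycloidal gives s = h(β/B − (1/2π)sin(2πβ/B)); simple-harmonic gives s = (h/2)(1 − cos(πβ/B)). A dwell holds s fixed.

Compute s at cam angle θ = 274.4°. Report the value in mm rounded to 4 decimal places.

seg 1 [0°–78.6°] dwell: s stays 0.0000
seg 2 [78.6°–121°] uniform, h=11: full span → s += 11 → s = 11.0000
seg 3 [121°–188.2°] uniform, h=17: full span → s += 17 → s = 28.0000
seg 4 [188.2°–322.5°] simple-harmonic, h=-13: θ=274.4° here. β=86.2, B=134.3. -13/2·(1 − cos(π·0.6418)) = -9.3016 → s = 18.6984

18.6984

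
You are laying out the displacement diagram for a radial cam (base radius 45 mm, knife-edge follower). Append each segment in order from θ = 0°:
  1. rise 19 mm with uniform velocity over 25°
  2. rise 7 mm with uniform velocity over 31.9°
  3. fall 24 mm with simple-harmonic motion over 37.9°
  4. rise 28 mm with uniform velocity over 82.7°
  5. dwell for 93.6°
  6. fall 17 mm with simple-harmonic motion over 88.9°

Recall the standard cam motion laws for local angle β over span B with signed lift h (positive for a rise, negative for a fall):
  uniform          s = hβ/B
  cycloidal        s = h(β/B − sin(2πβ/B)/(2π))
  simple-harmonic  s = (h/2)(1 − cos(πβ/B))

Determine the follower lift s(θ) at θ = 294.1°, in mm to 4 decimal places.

seg 1 [0°–25°] uniform, h=19: full span → s += 19 → s = 19.0000
seg 2 [25°–56.9°] uniform, h=7: full span → s += 7 → s = 26.0000
seg 3 [56.9°–94.8°] simple-harmonic, h=-24: full span → s += -24 → s = 2.0000
seg 4 [94.8°–177.5°] uniform, h=28: full span → s += 28 → s = 30.0000
seg 5 [177.5°–271.1°] dwell: s stays 30.0000
seg 6 [271.1°–360°] simple-harmonic, h=-17: θ=294.1° here. β=23, B=88.9. -17/2·(1 − cos(π·0.2587)) = -2.6564 → s = 27.3436

27.3436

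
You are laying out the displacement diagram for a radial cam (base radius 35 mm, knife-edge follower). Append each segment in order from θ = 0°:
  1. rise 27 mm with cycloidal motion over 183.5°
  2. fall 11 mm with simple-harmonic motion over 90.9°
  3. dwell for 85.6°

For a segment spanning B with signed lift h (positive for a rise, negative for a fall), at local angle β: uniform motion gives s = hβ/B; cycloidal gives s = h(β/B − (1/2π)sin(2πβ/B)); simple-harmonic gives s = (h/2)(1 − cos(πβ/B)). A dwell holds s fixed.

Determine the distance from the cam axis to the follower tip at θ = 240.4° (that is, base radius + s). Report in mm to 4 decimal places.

seg 1 [0°–183.5°] cycloidal, h=27: full span → s += 27 → s = 27.0000
seg 2 [183.5°–274.4°] simple-harmonic, h=-11: θ=240.4° here. β=56.9, B=90.9. -11/2·(1 − cos(π·0.6260)) = -7.6201 → s = 19.3799
radial distance = base radius + s = 35 + 19.3799 = 54.3799

54.3799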